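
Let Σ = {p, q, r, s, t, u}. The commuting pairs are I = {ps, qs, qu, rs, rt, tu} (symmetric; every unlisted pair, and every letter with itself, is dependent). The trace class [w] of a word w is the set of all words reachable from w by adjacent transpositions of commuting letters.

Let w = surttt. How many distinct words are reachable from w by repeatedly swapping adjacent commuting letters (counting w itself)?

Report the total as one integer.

10

drop 0:s onto floor
drop 1:u onto {0:s}
drop 2:r onto {1:u}
drop 3:t onto {0:s}
drop 4:t onto {3:t}
drop 5:t onto {4:t}
ground layer = {0:s}
drop-orders for the pieces not yet dropped (sum over which currently-grounded one goes next):
  1 to go: {2} 1  {5} 1
  2 to go: {1,2} 1  {2,5} 2  {4,5} 1
  3 to go: {1,2,5} 3  {2,4,5} 3  {3,4,5} 1
  4 to go: {1,2,4,5} 6  {2,3,4,5} 4
  if 0:s drops first: 10 orders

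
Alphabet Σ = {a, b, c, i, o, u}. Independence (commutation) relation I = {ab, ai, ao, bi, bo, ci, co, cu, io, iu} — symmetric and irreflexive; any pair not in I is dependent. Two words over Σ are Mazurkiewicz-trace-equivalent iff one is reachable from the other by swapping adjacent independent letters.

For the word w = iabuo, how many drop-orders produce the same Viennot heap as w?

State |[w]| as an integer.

10

#0=i has no predecessor
#1=a has no predecessor
#2=b has no predecessor
#3=u depends on [1:a, 2:b]
#4=o depends on [3:u]
sources: [0:i, 1:a, 2:b]
N(rest) = Σ N(rest − s) over sources s of rest; N(one piece) = 1:
  size 1 → [0]=1  [4]=1
  size 2 → [0,4]=2  [3,4]=1
  size 3 → [0,3,4]=3  [1,3,4]=1  [2,3,4]=1
  first=0(i) contributes 2
  first=1(a) contributes 4
  first=2(b) contributes 4
|[w]| = 10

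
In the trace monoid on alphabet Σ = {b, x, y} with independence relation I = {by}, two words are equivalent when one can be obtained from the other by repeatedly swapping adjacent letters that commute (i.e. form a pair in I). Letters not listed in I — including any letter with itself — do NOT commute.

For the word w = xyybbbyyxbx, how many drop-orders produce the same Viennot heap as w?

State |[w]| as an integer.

drop 0:x onto floor
drop 1:y onto {0:x}
drop 2:y onto {1:y}
drop 3:b onto {0:x}
drop 4:b onto {3:b}
drop 5:b onto {4:b}
drop 6:y onto {2:y}
drop 7:y onto {6:y}
drop 8:x onto {5:b, 7:y}
drop 9:b onto {8:x}
drop 10:x onto {9:b}
ground layer = {0:x}
drop-orders for the pieces not yet dropped (sum over which currently-grounded one goes next):
  1 to go: {10} 1
  2 to go: {9,10} 1
  3 to go: {8,9,10} 1
  4 to go: {5,8,9,10} 1  {7,8,9,10} 1
  5 to go: {4,5,8,9,10} 1  {5,7,8,9,10} 2  {6,7,8,9,10} 1
  6 to go: {2,6,7,8,9,10} 1  {3,4,5,8,9,10} 1  {4,5,7,8,9,10} 3  {5,6,7,8,9,10} 3
  7 to go: {1,2,6,7,8,9,10} 1  {2,5,6,7,8,9,10} 4  {3,4,5,7,8,9,10} 4  {4,5,6,7,8,9,10} 6
  8 to go: {1,2,5,6,7,8,9,10} 5  {2,4,5,6,7,8,9,10} 10  {3,4,5,6,7,8,9,10} 10
  9 to go: {1,2,4,5,6,7,8,9,10} 15  {2,3,4,5,6,7,8,9,10} 20
  if 0:x drops first: 35 orders

35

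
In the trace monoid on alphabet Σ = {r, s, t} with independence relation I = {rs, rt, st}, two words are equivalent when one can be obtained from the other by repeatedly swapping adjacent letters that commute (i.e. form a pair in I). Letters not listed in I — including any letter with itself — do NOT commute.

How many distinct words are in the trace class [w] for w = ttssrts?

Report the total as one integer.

#0=t has no predecessor
#1=t depends on [0:t]
#2=s has no predecessor
#3=s depends on [2:s]
#4=r has no predecessor
#5=t depends on [1:t]
#6=s depends on [3:s]
sources: [0:t, 2:s, 4:r]
N(rest) = Σ N(rest − s) over sources s of rest; N(one piece) = 1:
  size 1 → [4]=1  [5]=1  [6]=1
  size 2 → [1,5]=1  [3,6]=1  [4,5]=2  [4,6]=2  [5,6]=2
  size 3 → [0,1,5]=1  [1,4,5]=3  [1,5,6]=3  [2,3,6]=1  [3,4,6]=3  [3,5,6]=3  [4,5,6]=6
  size 4 → [0,1,4,5]=4  [0,1,5,6]=4  [1,3,5,6]=6  [1,4,5,6]=12  [2,3,4,6]=4  [2,3,5,6]=4  [3,4,5,6]=12
  size 5 → [0,1,3,5,6]=10  [0,1,4,5,6]=20  [1,2,3,5,6]=10  [1,3,4,5,6]=30  [2,3,4,5,6]=20
  first=0(t) contributes 60
  first=2(s) contributes 60
  first=4(r) contributes 20
|[w]| = 140

140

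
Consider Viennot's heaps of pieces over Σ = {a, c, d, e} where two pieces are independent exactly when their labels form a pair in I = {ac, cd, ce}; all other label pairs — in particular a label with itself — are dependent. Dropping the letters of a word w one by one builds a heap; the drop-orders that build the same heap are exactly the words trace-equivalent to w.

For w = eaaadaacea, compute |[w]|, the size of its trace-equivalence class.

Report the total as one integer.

drop 0:e onto floor
drop 1:a onto {0:e}
drop 2:a onto {1:a}
drop 3:a onto {2:a}
drop 4:d onto {3:a}
drop 5:a onto {4:d}
drop 6:a onto {5:a}
drop 7:c onto floor
drop 8:e onto {6:a}
drop 9:a onto {8:e}
ground layer = {0:e, 7:c}
drop-orders for the pieces not yet dropped (sum over which currently-grounded one goes next):
  1 to go: {7} 1  {9} 1
  2 to go: {7,9} 2  {8,9} 1
  3 to go: {6,8,9} 1  {7,8,9} 3
  4 to go: {5,6,8,9} 1  {6,7,8,9} 4
  5 to go: {4,5,6,8,9} 1  {5,6,7,8,9} 5
  6 to go: {3,4,5,6,8,9} 1  {4,5,6,7,8,9} 6
  7 to go: {2,3,4,5,6,8,9} 1  {3,4,5,6,7,8,9} 7
  8 to go: {1,2,3,4,5,6,8,9} 1  {2,3,4,5,6,7,8,9} 8
  if 0:e drops first: 9 orders
  if 7:c drops first: 1 orders
heap linearizations: 10

10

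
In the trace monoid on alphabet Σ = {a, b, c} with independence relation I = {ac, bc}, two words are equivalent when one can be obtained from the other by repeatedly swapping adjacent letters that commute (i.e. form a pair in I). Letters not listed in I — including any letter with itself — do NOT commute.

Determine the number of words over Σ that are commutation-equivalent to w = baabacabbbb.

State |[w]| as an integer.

#0=b has no predecessor
#1=a depends on [0:b]
#2=a depends on [1:a]
#3=b depends on [2:a]
#4=a depends on [3:b]
#5=c has no predecessor
#6=a depends on [4:a]
#7=b depends on [6:a]
#8=b depends on [7:b]
#9=b depends on [8:b]
#10=b depends on [9:b]
sources: [0:b, 5:c]
N(rest) = Σ N(rest − s) over sources s of rest; N(one piece) = 1:
  size 1 → [5]=1  [10]=1
  size 2 → [5,10]=2  [9,10]=1
  size 3 → [5,9,10]=3  [8,9,10]=1
  size 4 → [5,8,9,10]=4  [7,8,9,10]=1
  size 5 → [5,7,8,9,10]=5  [6,7,8,9,10]=1
  size 6 → [4,6,7,8,9,10]=1  [5,6,7,8,9,10]=6
  size 7 → [3,4,6,7,8,9,10]=1  [4,5,6,7,8,9,10]=7
  size 8 → [2,3,4,6,7,8,9,10]=1  [3,4,5,6,7,8,9,10]=8
  size 9 → [1,2,3,4,6,7,8,9,10]=1  [2,3,4,5,6,7,8,9,10]=9
  first=0(b) contributes 10
  first=5(c) contributes 1
|[w]| = 11

11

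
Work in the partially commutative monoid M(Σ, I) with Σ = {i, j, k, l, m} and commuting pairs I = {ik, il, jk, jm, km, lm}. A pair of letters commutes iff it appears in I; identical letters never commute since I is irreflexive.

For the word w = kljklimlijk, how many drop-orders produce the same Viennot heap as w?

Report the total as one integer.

piece 0:k — minimal
piece 1:l rests on {0:k}
piece 2:j rests on {1:l}
piece 3:k rests on {1:l}
piece 4:l rests on {2:j, 3:k}
piece 5:i rests on {2:j}
piece 6:m rests on {5:i}
piece 7:l rests on {4:l}
piece 8:i rests on {6:m}
piece 9:j rests on {7:l, 8:i}
piece 10:k rests on {7:l}
minimal pieces: {0:k}
ways to finish when only these pieces remain (= sum over removing one remaining piece with nothing left below it):
  1 left: {9}→1  {10}→1
  2 left: {8,9}→1  {9,10}→2
  3 left: {6,8,9}→1  {7,9,10}→2  {8,9,10}→3
  4 left: {4,7,9,10}→2  {5,6,8,9}→1  {6,8,9,10}→4  {7,8,9,10}→5
  5 left: {3,4,7,9,10}→2  {4,7,8,9,10}→7  {5,6,8,9,10}→5  {6,7,8,9,10}→9
  6 left: {3,4,7,8,9,10}→9  {4,6,7,8,9,10}→16  {5,6,7,8,9,10}→14
  7 left: {3,4,6,7,8,9,10}→25  {4,5,6,7,8,9,10}→30
  8 left: {2,4,5,6,7,8,9,10}→30  {3,4,5,6,7,8,9,10}→55
  9 left: {2,3,4,5,6,7,8,9,10}→85
  placing 0:k first → 85 extensions

85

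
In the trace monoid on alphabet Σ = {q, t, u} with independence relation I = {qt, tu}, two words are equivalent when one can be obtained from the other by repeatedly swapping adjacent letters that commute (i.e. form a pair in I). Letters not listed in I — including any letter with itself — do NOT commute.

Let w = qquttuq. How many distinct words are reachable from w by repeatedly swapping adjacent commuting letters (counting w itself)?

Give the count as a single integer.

21

#0=q has no predecessor
#1=q depends on [0:q]
#2=u depends on [1:q]
#3=t has no predecessor
#4=t depends on [3:t]
#5=u depends on [2:u]
#6=q depends on [5:u]
sources: [0:q, 3:t]
N(rest) = Σ N(rest − s) over sources s of rest; N(one piece) = 1:
  size 1 → [4]=1  [6]=1
  size 2 → [3,4]=1  [4,6]=2  [5,6]=1
  size 3 → [2,5,6]=1  [3,4,6]=3  [4,5,6]=3
  size 4 → [1,2,5,6]=1  [2,4,5,6]=4  [3,4,5,6]=6
  size 5 → [0,1,2,5,6]=1  [1,2,4,5,6]=5  [2,3,4,5,6]=10
  first=0(q) contributes 15
  first=3(t) contributes 6
|[w]| = 21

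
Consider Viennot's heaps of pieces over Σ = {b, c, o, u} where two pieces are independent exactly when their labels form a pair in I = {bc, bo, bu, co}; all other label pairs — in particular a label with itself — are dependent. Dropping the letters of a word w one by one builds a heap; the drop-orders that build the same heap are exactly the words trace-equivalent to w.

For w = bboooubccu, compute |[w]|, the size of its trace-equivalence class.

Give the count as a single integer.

120

drop 0:b onto floor
drop 1:b onto {0:b}
drop 2:o onto floor
drop 3:o onto {2:o}
drop 4:o onto {3:o}
drop 5:u onto {4:o}
drop 6:b onto {1:b}
drop 7:c onto {5:u}
drop 8:c onto {7:c}
drop 9:u onto {8:c}
ground layer = {0:b, 2:o}
drop-orders for the pieces not yet dropped (sum over which currently-grounded one goes next):
  1 to go: {6} 1  {9} 1
  2 to go: {1,6} 1  {6,9} 2  {8,9} 1
  3 to go: {0,1,6} 1  {1,6,9} 3  {6,8,9} 3  {7,8,9} 1
  4 to go: {0,1,6,9} 4  {1,6,8,9} 6  {5,7,8,9} 1  {6,7,8,9} 4
  5 to go: {0,1,6,8,9} 10  {1,6,7,8,9} 10  {4,5,7,8,9} 1  {5,6,7,8,9} 5
  6 to go: {0,1,6,7,8,9} 20  {1,5,6,7,8,9} 15  {3,4,5,7,8,9} 1  {4,5,6,7,8,9} 6
  7 to go: {0,1,5,6,7,8,9} 35  {1,4,5,6,7,8,9} 21  {2,3,4,5,7,8,9} 1  {3,4,5,6,7,8,9} 7
  8 to go: {0,1,4,5,6,7,8,9} 56  {1,3,4,5,6,7,8,9} 28  {2,3,4,5,6,7,8,9} 8
  if 0:b drops first: 36 orders
  if 2:o drops first: 84 orders
heap linearizations: 120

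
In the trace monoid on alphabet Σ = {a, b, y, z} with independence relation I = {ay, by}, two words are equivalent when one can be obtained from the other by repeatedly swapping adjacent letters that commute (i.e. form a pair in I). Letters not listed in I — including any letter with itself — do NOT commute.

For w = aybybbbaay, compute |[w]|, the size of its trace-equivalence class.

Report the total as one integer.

drop 0:a onto floor
drop 1:y onto floor
drop 2:b onto {0:a}
drop 3:y onto {1:y}
drop 4:b onto {2:b}
drop 5:b onto {4:b}
drop 6:b onto {5:b}
drop 7:a onto {6:b}
drop 8:a onto {7:a}
drop 9:y onto {3:y}
ground layer = {0:a, 1:y}
drop-orders for the pieces not yet dropped (sum over which currently-grounded one goes next):
  1 to go: {8} 1  {9} 1
  2 to go: {3,9} 1  {7,8} 1  {8,9} 2
  3 to go: {1,3,9} 1  {3,8,9} 3  {6,7,8} 1  {7,8,9} 3
  4 to go: {1,3,8,9} 4  {3,7,8,9} 6  {5,6,7,8} 1  {6,7,8,9} 4
  5 to go: {1,3,7,8,9} 10  {3,6,7,8,9} 10  {4,5,6,7,8} 1  {5,6,7,8,9} 5
  6 to go: {1,3,6,7,8,9} 20  {2,4,5,6,7,8} 1  {3,5,6,7,8,9} 15  {4,5,6,7,8,9} 6
  7 to go: {0,2,4,5,6,7,8} 1  {1,3,5,6,7,8,9} 35  {2,4,5,6,7,8,9} 7  {3,4,5,6,7,8,9} 21
  8 to go: {0,2,4,5,6,7,8,9} 8  {1,3,4,5,6,7,8,9} 56  {2,3,4,5,6,7,8,9} 28
  if 0:a drops first: 84 orders
  if 1:y drops first: 36 orders
heap linearizations: 120

120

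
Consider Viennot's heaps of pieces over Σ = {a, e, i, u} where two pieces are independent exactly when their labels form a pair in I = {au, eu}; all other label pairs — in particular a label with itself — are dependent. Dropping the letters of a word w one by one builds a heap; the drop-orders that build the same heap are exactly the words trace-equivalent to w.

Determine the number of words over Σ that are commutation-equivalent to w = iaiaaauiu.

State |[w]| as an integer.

4

piece 0:i — minimal
piece 1:a rests on {0:i}
piece 2:i rests on {1:a}
piece 3:a rests on {2:i}
piece 4:a rests on {3:a}
piece 5:a rests on {4:a}
piece 6:u rests on {2:i}
piece 7:i rests on {5:a, 6:u}
piece 8:u rests on {7:i}
minimal pieces: {0:i}
ways to finish when only these pieces remain (= sum over removing one remaining piece with nothing left below it):
  1 left: {8}→1
  2 left: {7,8}→1
  3 left: {5,7,8}→1  {6,7,8}→1
  4 left: {4,5,7,8}→1  {5,6,7,8}→2
  5 left: {3,4,5,7,8}→1  {4,5,6,7,8}→3
  6 left: {3,4,5,6,7,8}→4
  7 left: {2,3,4,5,6,7,8}→4
  placing 0:i first → 4 extensions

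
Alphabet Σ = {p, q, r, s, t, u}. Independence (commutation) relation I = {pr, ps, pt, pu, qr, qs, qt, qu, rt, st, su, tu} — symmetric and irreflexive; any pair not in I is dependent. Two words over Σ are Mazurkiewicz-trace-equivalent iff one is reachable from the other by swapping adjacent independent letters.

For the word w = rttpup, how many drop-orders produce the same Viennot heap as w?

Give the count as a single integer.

piece 0:r — minimal
piece 1:t — minimal
piece 2:t rests on {1:t}
piece 3:p — minimal
piece 4:u rests on {0:r}
piece 5:p rests on {3:p}
minimal pieces: {0:r, 1:t, 3:p}
ways to finish when only these pieces remain (= sum over removing one remaining piece with nothing left below it):
  1 left: {2}→1  {4}→1  {5}→1
  2 left: {0,4}→1  {1,2}→1  {2,4}→2  {2,5}→2  {3,5}→1  {4,5}→2
  3 left: {0,2,4}→3  {0,4,5}→3  {1,2,4}→3  {1,2,5}→3  {2,3,5}→3  {2,4,5}→6  {3,4,5}→3
  4 left: {0,1,2,4}→6  {0,2,4,5}→12  {0,3,4,5}→6  {1,2,3,5}→6  {1,2,4,5}→12  {2,3,4,5}→12
  placing 0:r first → 30 extensions
  placing 1:t first → 30 extensions
  placing 3:p first → 30 extensions
total linear extensions = 90

90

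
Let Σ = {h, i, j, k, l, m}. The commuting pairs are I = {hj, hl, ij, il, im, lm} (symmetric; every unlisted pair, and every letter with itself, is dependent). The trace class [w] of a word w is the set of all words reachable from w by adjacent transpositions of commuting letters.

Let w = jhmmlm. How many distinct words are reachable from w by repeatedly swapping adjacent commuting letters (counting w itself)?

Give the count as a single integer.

9

piece 0:j — minimal
piece 1:h — minimal
piece 2:m rests on {0:j, 1:h}
piece 3:m rests on {2:m}
piece 4:l rests on {0:j}
piece 5:m rests on {3:m}
minimal pieces: {0:j, 1:h}
ways to finish when only these pieces remain (= sum over removing one remaining piece with nothing left below it):
  1 left: {4}→1  {5}→1
  2 left: {3,5}→1  {4,5}→2
  3 left: {2,3,5}→1  {3,4,5}→3
  4 left: {1,2,3,5}→1  {2,3,4,5}→4
  placing 0:j first → 5 extensions
  placing 1:h first → 4 extensions
total linear extensions = 9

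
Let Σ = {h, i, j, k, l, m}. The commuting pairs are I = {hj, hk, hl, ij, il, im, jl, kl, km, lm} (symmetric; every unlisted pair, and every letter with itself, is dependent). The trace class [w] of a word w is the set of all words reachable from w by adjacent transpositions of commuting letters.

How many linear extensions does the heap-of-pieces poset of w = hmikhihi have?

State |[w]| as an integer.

#0=h has no predecessor
#1=m depends on [0:h]
#2=i depends on [0:h]
#3=k depends on [2:i]
#4=h depends on [1:m, 2:i]
#5=i depends on [3:k, 4:h]
#6=h depends on [5:i]
#7=i depends on [6:h]
sources: [0:h]
N(rest) = Σ N(rest − s) over sources s of rest; N(one piece) = 1:
  size 1 → [7]=1
  size 2 → [6,7]=1
  size 3 → [5,6,7]=1
  size 4 → [3,5,6,7]=1  [4,5,6,7]=1
  size 5 → [1,4,5,6,7]=1  [3,4,5,6,7]=2
  size 6 → [1,3,4,5,6,7]=3  [2,3,4,5,6,7]=2
  first=0(h) contributes 5

5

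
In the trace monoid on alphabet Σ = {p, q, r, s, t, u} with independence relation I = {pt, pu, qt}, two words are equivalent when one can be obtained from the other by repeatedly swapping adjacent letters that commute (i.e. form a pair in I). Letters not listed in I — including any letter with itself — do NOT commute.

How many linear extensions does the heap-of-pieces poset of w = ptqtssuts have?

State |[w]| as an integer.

6

piece 0:p — minimal
piece 1:t — minimal
piece 2:q rests on {0:p}
piece 3:t rests on {1:t}
piece 4:s rests on {2:q, 3:t}
piece 5:s rests on {4:s}
piece 6:u rests on {5:s}
piece 7:t rests on {6:u}
piece 8:s rests on {7:t}
minimal pieces: {0:p, 1:t}
ways to finish when only these pieces remain (= sum over removing one remaining piece with nothing left below it):
  1 left: {8}→1
  2 left: {7,8}→1
  3 left: {6,7,8}→1
  4 left: {5,6,7,8}→1
  5 left: {4,5,6,7,8}→1
  6 left: {2,4,5,6,7,8}→1  {3,4,5,6,7,8}→1
  7 left: {0,2,4,5,6,7,8}→1  {1,3,4,5,6,7,8}→1  {2,3,4,5,6,7,8}→2
  placing 0:p first → 3 extensions
  placing 1:t first → 3 extensions
total linear extensions = 6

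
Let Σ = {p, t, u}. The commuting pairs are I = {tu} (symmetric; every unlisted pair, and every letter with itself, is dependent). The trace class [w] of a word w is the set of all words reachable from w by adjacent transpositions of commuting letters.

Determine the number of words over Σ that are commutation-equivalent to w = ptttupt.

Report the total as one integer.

4

0(p) covers ∅
1(t) covers 0:p
2(t) covers 1:t
3(t) covers 2:t
4(u) covers 0:p
5(p) covers 3:t, 4:u
6(t) covers 5:p
floor of heap: 0:p
completions by unplaced set U, small U first (add the entries for U minus each lowest piece of U):
  |U|=1: {6}:1
  |U|=2: {5,6}:1
  |U|=3: {3,5,6}:1  {4,5,6}:1
  |U|=4: {2,3,5,6}:1  {3,4,5,6}:2
  |U|=5: {1,2,3,5,6}:1  {2,3,4,5,6}:3
  start at 0(p): 4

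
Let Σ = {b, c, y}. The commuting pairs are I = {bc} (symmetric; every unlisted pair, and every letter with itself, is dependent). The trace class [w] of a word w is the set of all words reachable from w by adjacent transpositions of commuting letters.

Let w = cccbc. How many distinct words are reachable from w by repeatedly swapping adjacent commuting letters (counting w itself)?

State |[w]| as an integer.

0(c) covers ∅
1(c) covers 0:c
2(c) covers 1:c
3(b) covers ∅
4(c) covers 2:c
floor of heap: 0:c, 3:b
completions by unplaced set U, small U first (add the entries for U minus each lowest piece of U):
  |U|=1: {3}:1  {4}:1
  |U|=2: {2,4}:1  {3,4}:2
  |U|=3: {1,2,4}:1  {2,3,4}:3
  start at 0(c): 4
  start at 3(b): 1
sum over floor = 5

5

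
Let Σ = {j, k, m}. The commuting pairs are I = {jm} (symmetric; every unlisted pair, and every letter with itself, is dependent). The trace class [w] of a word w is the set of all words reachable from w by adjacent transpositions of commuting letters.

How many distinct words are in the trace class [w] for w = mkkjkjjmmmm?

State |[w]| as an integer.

15

drop 0:m onto floor
drop 1:k onto {0:m}
drop 2:k onto {1:k}
drop 3:j onto {2:k}
drop 4:k onto {3:j}
drop 5:j onto {4:k}
drop 6:j onto {5:j}
drop 7:m onto {4:k}
drop 8:m onto {7:m}
drop 9:m onto {8:m}
drop 10:m onto {9:m}
ground layer = {0:m}
drop-orders for the pieces not yet dropped (sum over which currently-grounded one goes next):
  1 to go: {6} 1  {10} 1
  2 to go: {5,6} 1  {6,10} 2  {9,10} 1
  3 to go: {5,6,10} 3  {6,9,10} 3  {8,9,10} 1
  4 to go: {5,6,9,10} 6  {6,8,9,10} 4  {7,8,9,10} 1
  5 to go: {5,6,8,9,10} 10  {6,7,8,9,10} 5
  6 to go: {5,6,7,8,9,10} 15
  7 to go: {4,5,6,7,8,9,10} 15
  8 to go: {3,4,5,6,7,8,9,10} 15
  9 to go: {2,3,4,5,6,7,8,9,10} 15
  if 0:m drops first: 15 orders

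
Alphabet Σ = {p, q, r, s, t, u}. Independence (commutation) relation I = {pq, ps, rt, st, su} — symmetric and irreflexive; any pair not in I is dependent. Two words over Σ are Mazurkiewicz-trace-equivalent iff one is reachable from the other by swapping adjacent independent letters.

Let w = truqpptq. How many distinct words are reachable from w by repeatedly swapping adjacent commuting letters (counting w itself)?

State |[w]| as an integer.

piece 0:t — minimal
piece 1:r — minimal
piece 2:u rests on {0:t, 1:r}
piece 3:q rests on {2:u}
piece 4:p rests on {2:u}
piece 5:p rests on {4:p}
piece 6:t rests on {3:q, 5:p}
piece 7:q rests on {6:t}
minimal pieces: {0:t, 1:r}
ways to finish when only these pieces remain (= sum over removing one remaining piece with nothing left below it):
  1 left: {7}→1
  2 left: {6,7}→1
  3 left: {3,6,7}→1  {5,6,7}→1
  4 left: {3,5,6,7}→2  {4,5,6,7}→1
  5 left: {3,4,5,6,7}→3
  6 left: {2,3,4,5,6,7}→3
  placing 0:t first → 3 extensions
  placing 1:r first → 3 extensions
total linear extensions = 6

6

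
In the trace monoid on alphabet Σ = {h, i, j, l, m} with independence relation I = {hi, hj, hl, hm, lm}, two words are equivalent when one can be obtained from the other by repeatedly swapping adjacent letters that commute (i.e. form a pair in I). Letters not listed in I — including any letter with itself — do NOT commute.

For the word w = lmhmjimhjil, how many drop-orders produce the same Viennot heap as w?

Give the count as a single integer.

165

drop 0:l onto floor
drop 1:m onto floor
drop 2:h onto floor
drop 3:m onto {1:m}
drop 4:j onto {0:l, 3:m}
drop 5:i onto {4:j}
drop 6:m onto {5:i}
drop 7:h onto {2:h}
drop 8:j onto {6:m}
drop 9:i onto {8:j}
drop 10:l onto {9:i}
ground layer = {0:l, 1:m, 2:h}
drop-orders for the pieces not yet dropped (sum over which currently-grounded one goes next):
  1 to go: {7} 1  {10} 1
  2 to go: {2,7} 1  {7,10} 2  {9,10} 1
  3 to go: {2,7,10} 3  {7,9,10} 3  {8,9,10} 1
  4 to go: {2,7,9,10} 6  {6,8,9,10} 1  {7,8,9,10} 4
  5 to go: {2,7,8,9,10} 10  {5,6,8,9,10} 1  {6,7,8,9,10} 5
  6 to go: {2,6,7,8,9,10} 15  {4,5,6,8,9,10} 1  {5,6,7,8,9,10} 6
  7 to go: {0,4,5,6,8,9,10} 1  {2,5,6,7,8,9,10} 21  {3,4,5,6,8,9,10} 1  {4,5,6,7,8,9,10} 7
  8 to go: {0,3,4,5,6,8,9,10} 2  {0,4,5,6,7,8,9,10} 8  {1,3,4,5,6,8,9,10} 1  {2,4,5,6,7,8,9,10} 28  {3,4,5,6,7,8,9,10} 8
  9 to go: {0,1,3,4,5,6,8,9,10} 3  {0,2,4,5,6,7,8,9,10} 36  {0,3,4,5,6,7,8,9,10} 18  {1,3,4,5,6,7,8,9,10} 9  {2,3,4,5,6,7,8,9,10} 36
  if 0:l drops first: 45 orders
  if 1:m drops first: 90 orders
  if 2:h drops first: 30 orders
heap linearizations: 165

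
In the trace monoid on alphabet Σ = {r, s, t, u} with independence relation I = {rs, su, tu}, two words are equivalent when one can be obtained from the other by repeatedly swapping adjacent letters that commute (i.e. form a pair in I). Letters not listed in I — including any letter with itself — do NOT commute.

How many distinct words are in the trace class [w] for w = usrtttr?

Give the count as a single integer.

3

piece 0:u — minimal
piece 1:s — minimal
piece 2:r rests on {0:u}
piece 3:t rests on {1:s, 2:r}
piece 4:t rests on {3:t}
piece 5:t rests on {4:t}
piece 6:r rests on {5:t}
minimal pieces: {0:u, 1:s}
ways to finish when only these pieces remain (= sum over removing one remaining piece with nothing left below it):
  1 left: {6}→1
  2 left: {5,6}→1
  3 left: {4,5,6}→1
  4 left: {3,4,5,6}→1
  5 left: {1,3,4,5,6}→1  {2,3,4,5,6}→1
  placing 0:u first → 2 extensions
  placing 1:s first → 1 extensions
total linear extensions = 3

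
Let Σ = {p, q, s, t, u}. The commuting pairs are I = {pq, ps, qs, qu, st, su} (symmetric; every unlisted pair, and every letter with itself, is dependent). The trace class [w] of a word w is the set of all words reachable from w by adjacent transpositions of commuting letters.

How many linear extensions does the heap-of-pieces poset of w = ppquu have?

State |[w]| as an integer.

5

0(p) covers ∅
1(p) covers 0:p
2(q) covers ∅
3(u) covers 1:p
4(u) covers 3:u
floor of heap: 0:p, 2:q
completions by unplaced set U, small U first (add the entries for U minus each lowest piece of U):
  |U|=1: {2}:1  {4}:1
  |U|=2: {2,4}:2  {3,4}:1
  |U|=3: {1,3,4}:1  {2,3,4}:3
  start at 0(p): 4
  start at 2(q): 1
sum over floor = 5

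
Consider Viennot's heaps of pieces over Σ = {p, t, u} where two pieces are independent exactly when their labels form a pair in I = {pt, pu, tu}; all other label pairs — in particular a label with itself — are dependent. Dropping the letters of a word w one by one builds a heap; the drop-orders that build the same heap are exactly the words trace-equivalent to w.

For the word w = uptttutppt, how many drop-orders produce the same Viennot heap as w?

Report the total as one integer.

drop 0:u onto floor
drop 1:p onto floor
drop 2:t onto floor
drop 3:t onto {2:t}
drop 4:t onto {3:t}
drop 5:u onto {0:u}
drop 6:t onto {4:t}
drop 7:p onto {1:p}
drop 8:p onto {7:p}
drop 9:t onto {6:t}
ground layer = {0:u, 1:p, 2:t}
drop-orders for the pieces not yet dropped (sum over which currently-grounded one goes next):
  1 to go: {5} 1  {8} 1  {9} 1
  2 to go: {0,5} 1  {5,8} 2  {5,9} 2  {6,9} 1  {7,8} 1  {8,9} 2
  3 to go: {0,5,8} 3  {0,5,9} 3  {1,7,8} 1  {4,6,9} 1  {5,6,9} 3  {5,7,8} 3  {5,8,9} 6  {6,8,9} 3  {7,8,9} 3
  4 to go: {0,5,6,9} 6  {0,5,7,8} 6  {0,5,8,9} 12  {1,5,7,8} 4  {1,7,8,9} 4  {3,4,6,9} 1  {4,5,6,9} 4  {4,6,8,9} 4  {5,6,8,9} 12  {5,7,8,9} 12  {6,7,8,9} 6
  5 to go: {0,1,5,7,8} 10  {0,4,5,6,9} 10  {0,5,6,8,9} 30  {0,5,7,8,9} 30  {1,5,7,8,9} 20  {1,6,7,8,9} 10  {2,3,4,6,9} 1  {3,4,5,6,9} 5  {3,4,6,8,9} 5  {4,5,6,8,9} 20  {4,6,7,8,9} 10  {5,6,7,8,9} 30
  6 to go: {0,1,5,7,8,9} 60  {0,3,4,5,6,9} 15  {0,4,5,6,8,9} 60  {0,5,6,7,8,9} 90  {1,4,6,7,8,9} 20  {1,5,6,7,8,9} 60  {2,3,4,5,6,9} 6  {2,3,4,6,8,9} 6  {3,4,5,6,8,9} 30  {3,4,6,7,8,9} 15  {4,5,6,7,8,9} 60
  7 to go: {0,1,5,6,7,8,9} 210  {0,2,3,4,5,6,9} 21  {0,3,4,5,6,8,9} 105  {0,4,5,6,7,8,9} 210  {1,3,4,6,7,8,9} 35  {1,4,5,6,7,8,9} 140  {2,3,4,5,6,8,9} 42  {2,3,4,6,7,8,9} 21  {3,4,5,6,7,8,9} 105
  8 to go: {0,1,4,5,6,7,8,9} 560  {0,2,3,4,5,6,8,9} 168  {0,3,4,5,6,7,8,9} 420  {1,2,3,4,6,7,8,9} 56  {1,3,4,5,6,7,8,9} 280  {2,3,4,5,6,7,8,9} 168
  if 0:u drops first: 504 orders
  if 1:p drops first: 756 orders
  if 2:t drops first: 1260 orders
heap linearizations: 2520

2520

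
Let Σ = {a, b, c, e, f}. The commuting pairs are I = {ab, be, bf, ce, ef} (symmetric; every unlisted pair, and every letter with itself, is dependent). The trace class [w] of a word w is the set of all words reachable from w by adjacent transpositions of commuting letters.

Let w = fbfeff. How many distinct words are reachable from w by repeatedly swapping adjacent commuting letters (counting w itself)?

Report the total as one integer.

piece 0:f — minimal
piece 1:b — minimal
piece 2:f rests on {0:f}
piece 3:e — minimal
piece 4:f rests on {2:f}
piece 5:f rests on {4:f}
minimal pieces: {0:f, 1:b, 3:e}
ways to finish when only these pieces remain (= sum over removing one remaining piece with nothing left below it):
  1 left: {1}→1  {3}→1  {5}→1
  2 left: {1,3}→2  {1,5}→2  {3,5}→2  {4,5}→1
  3 left: {1,3,5}→6  {1,4,5}→3  {2,4,5}→1  {3,4,5}→3
  4 left: {0,2,4,5}→1  {1,2,4,5}→4  {1,3,4,5}→12  {2,3,4,5}→4
  placing 0:f first → 20 extensions
  placing 1:b first → 5 extensions
  placing 3:e first → 5 extensions
total linear extensions = 30

30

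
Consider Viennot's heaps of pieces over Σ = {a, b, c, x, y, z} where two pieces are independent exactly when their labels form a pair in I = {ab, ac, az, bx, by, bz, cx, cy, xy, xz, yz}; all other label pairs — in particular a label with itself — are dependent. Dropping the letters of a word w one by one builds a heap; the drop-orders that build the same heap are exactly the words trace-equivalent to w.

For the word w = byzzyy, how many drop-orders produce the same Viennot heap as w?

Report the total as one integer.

drop 0:b onto floor
drop 1:y onto floor
drop 2:z onto floor
drop 3:z onto {2:z}
drop 4:y onto {1:y}
drop 5:y onto {4:y}
ground layer = {0:b, 1:y, 2:z}
drop-orders for the pieces not yet dropped (sum over which currently-grounded one goes next):
  1 to go: {0} 1  {3} 1  {5} 1
  2 to go: {0,3} 2  {0,5} 2  {2,3} 1  {3,5} 2  {4,5} 1
  3 to go: {0,2,3} 3  {0,3,5} 6  {0,4,5} 3  {1,4,5} 1  {2,3,5} 3  {3,4,5} 3
  4 to go: {0,1,4,5} 4  {0,2,3,5} 12  {0,3,4,5} 12  {1,3,4,5} 4  {2,3,4,5} 6
  if 0:b drops first: 10 orders
  if 1:y drops first: 30 orders
  if 2:z drops first: 20 orders
heap linearizations: 60

60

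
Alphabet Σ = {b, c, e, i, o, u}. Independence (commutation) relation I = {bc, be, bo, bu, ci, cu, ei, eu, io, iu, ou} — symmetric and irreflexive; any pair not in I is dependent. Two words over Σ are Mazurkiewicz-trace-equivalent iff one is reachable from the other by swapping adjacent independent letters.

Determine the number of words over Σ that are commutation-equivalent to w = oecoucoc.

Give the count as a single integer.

drop 0:o onto floor
drop 1:e onto {0:o}
drop 2:c onto {1:e}
drop 3:o onto {2:c}
drop 4:u onto floor
drop 5:c onto {3:o}
drop 6:o onto {5:c}
drop 7:c onto {6:o}
ground layer = {0:o, 4:u}
drop-orders for the pieces not yet dropped (sum over which currently-grounded one goes next):
  1 to go: {4} 1  {7} 1
  2 to go: {4,7} 2  {6,7} 1
  3 to go: {4,6,7} 3  {5,6,7} 1
  4 to go: {3,5,6,7} 1  {4,5,6,7} 4
  5 to go: {2,3,5,6,7} 1  {3,4,5,6,7} 5
  6 to go: {1,2,3,5,6,7} 1  {2,3,4,5,6,7} 6
  if 0:o drops first: 7 orders
  if 4:u drops first: 1 orders
heap linearizations: 8

8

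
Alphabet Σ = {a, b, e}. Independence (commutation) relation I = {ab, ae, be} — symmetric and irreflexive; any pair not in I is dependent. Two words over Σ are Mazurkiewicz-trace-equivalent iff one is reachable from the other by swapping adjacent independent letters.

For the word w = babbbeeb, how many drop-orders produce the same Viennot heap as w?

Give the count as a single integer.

drop 0:b onto floor
drop 1:a onto floor
drop 2:b onto {0:b}
drop 3:b onto {2:b}
drop 4:b onto {3:b}
drop 5:e onto floor
drop 6:e onto {5:e}
drop 7:b onto {4:b}
ground layer = {0:b, 1:a, 5:e}
drop-orders for the pieces not yet dropped (sum over which currently-grounded one goes next):
  1 to go: {1} 1  {6} 1  {7} 1
  2 to go: {1,6} 2  {1,7} 2  {4,7} 1  {5,6} 1  {6,7} 2
  3 to go: {1,4,7} 3  {1,5,6} 3  {1,6,7} 6  {3,4,7} 1  {4,6,7} 3  {5,6,7} 3
  4 to go: {1,3,4,7} 4  {1,4,6,7} 12  {1,5,6,7} 12  {2,3,4,7} 1  {3,4,6,7} 4  {4,5,6,7} 6
  5 to go: {0,2,3,4,7} 1  {1,2,3,4,7} 5  {1,3,4,6,7} 20  {1,4,5,6,7} 30  {2,3,4,6,7} 5  {3,4,5,6,7} 10
  6 to go: {0,1,2,3,4,7} 6  {0,2,3,4,6,7} 6  {1,2,3,4,6,7} 30  {1,3,4,5,6,7} 60  {2,3,4,5,6,7} 15
  if 0:b drops first: 105 orders
  if 1:a drops first: 21 orders
  if 5:e drops first: 42 orders
heap linearizations: 168

168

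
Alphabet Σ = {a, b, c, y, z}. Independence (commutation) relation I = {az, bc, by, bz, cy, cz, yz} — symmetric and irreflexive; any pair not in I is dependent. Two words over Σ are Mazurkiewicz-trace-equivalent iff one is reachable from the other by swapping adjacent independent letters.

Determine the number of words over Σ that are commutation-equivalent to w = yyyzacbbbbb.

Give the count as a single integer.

66

piece 0:y — minimal
piece 1:y rests on {0:y}
piece 2:y rests on {1:y}
piece 3:z — minimal
piece 4:a rests on {2:y}
piece 5:c rests on {4:a}
piece 6:b rests on {4:a}
piece 7:b rests on {6:b}
piece 8:b rests on {7:b}
piece 9:b rests on {8:b}
piece 10:b rests on {9:b}
minimal pieces: {0:y, 3:z}
ways to finish when only these pieces remain (= sum over removing one remaining piece with nothing left below it):
  1 left: {3}→1  {5}→1  {10}→1
  2 left: {3,5}→2  {3,10}→2  {5,10}→2  {9,10}→1
  3 left: {3,5,10}→6  {3,9,10}→3  {5,9,10}→3  {8,9,10}→1
  4 left: {3,5,9,10}→12  {3,8,9,10}→4  {5,8,9,10}→4  {7,8,9,10}→1
  5 left: {3,5,8,9,10}→20  {3,7,8,9,10}→5  {5,7,8,9,10}→5  {6,7,8,9,10}→1
  6 left: {3,5,7,8,9,10}→30  {3,6,7,8,9,10}→6  {5,6,7,8,9,10}→6
  7 left: {3,5,6,7,8,9,10}→42  {4,5,6,7,8,9,10}→6
  8 left: {2,4,5,6,7,8,9,10}→6  {3,4,5,6,7,8,9,10}→48
  9 left: {1,2,4,5,6,7,8,9,10}→6  {2,3,4,5,6,7,8,9,10}→54
  placing 0:y first → 60 extensions
  placing 3:z first → 6 extensions
total linear extensions = 66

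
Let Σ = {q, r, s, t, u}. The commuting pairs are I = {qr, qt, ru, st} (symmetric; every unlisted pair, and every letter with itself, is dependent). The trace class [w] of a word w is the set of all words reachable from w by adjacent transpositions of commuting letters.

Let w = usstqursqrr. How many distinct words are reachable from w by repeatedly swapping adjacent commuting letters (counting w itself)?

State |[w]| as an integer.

33

piece 0:u — minimal
piece 1:s rests on {0:u}
piece 2:s rests on {1:s}
piece 3:t rests on {0:u}
piece 4:q rests on {2:s}
piece 5:u rests on {3:t, 4:q}
piece 6:r rests on {2:s, 3:t}
piece 7:s rests on {5:u, 6:r}
piece 8:q rests on {7:s}
piece 9:r rests on {7:s}
piece 10:r rests on {9:r}
minimal pieces: {0:u}
ways to finish when only these pieces remain (= sum over removing one remaining piece with nothing left below it):
  1 left: {8}→1  {10}→1
  2 left: {8,10}→2  {9,10}→1
  3 left: {8,9,10}→3
  4 left: {7,8,9,10}→3
  5 left: {5,7,8,9,10}→3  {6,7,8,9,10}→3
  6 left: {4,5,7,8,9,10}→3  {5,6,7,8,9,10}→6
  7 left: {3,5,6,7,8,9,10}→6  {4,5,6,7,8,9,10}→9
  8 left: {2,4,5,6,7,8,9,10}→9  {3,4,5,6,7,8,9,10}→15
  9 left: {1,2,4,5,6,7,8,9,10}→9  {2,3,4,5,6,7,8,9,10}→24
  placing 0:u first → 33 extensions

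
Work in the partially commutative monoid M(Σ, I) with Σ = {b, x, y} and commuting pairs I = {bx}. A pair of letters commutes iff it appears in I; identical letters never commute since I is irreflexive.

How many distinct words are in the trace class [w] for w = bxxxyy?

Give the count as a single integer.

0(b) covers ∅
1(x) covers ∅
2(x) covers 1:x
3(x) covers 2:x
4(y) covers 0:b, 3:x
5(y) covers 4:y
floor of heap: 0:b, 1:x
completions by unplaced set U, small U first (add the entries for U minus each lowest piece of U):
  |U|=1: {5}:1
  |U|=2: {4,5}:1
  |U|=3: {0,4,5}:1  {3,4,5}:1
  |U|=4: {0,3,4,5}:2  {2,3,4,5}:1
  start at 0(b): 1
  start at 1(x): 3
sum over floor = 4

4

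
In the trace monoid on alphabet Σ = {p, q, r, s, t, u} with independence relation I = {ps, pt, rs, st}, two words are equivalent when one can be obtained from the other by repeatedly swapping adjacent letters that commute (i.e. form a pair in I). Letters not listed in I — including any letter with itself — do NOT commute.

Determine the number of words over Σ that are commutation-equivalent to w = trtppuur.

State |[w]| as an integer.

drop 0:t onto floor
drop 1:r onto {0:t}
drop 2:t onto {1:r}
drop 3:p onto {1:r}
drop 4:p onto {3:p}
drop 5:u onto {2:t, 4:p}
drop 6:u onto {5:u}
drop 7:r onto {6:u}
ground layer = {0:t}
drop-orders for the pieces not yet dropped (sum over which currently-grounded one goes next):
  1 to go: {7} 1
  2 to go: {6,7} 1
  3 to go: {5,6,7} 1
  4 to go: {2,5,6,7} 1  {4,5,6,7} 1
  5 to go: {2,4,5,6,7} 2  {3,4,5,6,7} 1
  6 to go: {2,3,4,5,6,7} 3
  if 0:t drops first: 3 orders

3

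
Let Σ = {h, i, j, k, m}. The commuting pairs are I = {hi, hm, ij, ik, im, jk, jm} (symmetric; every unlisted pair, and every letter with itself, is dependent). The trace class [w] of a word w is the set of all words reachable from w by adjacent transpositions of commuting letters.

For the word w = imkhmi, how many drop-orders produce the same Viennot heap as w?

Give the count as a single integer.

30

#0=i has no predecessor
#1=m has no predecessor
#2=k depends on [1:m]
#3=h depends on [2:k]
#4=m depends on [2:k]
#5=i depends on [0:i]
sources: [0:i, 1:m]
N(rest) = Σ N(rest − s) over sources s of rest; N(one piece) = 1:
  size 1 → [3]=1  [4]=1  [5]=1
  size 2 → [0,5]=1  [3,4]=2  [3,5]=2  [4,5]=2
  size 3 → [0,3,5]=3  [0,4,5]=3  [2,3,4]=2  [3,4,5]=6
  size 4 → [0,3,4,5]=12  [1,2,3,4]=2  [2,3,4,5]=8
  first=0(i) contributes 10
  first=1(m) contributes 20
|[w]| = 30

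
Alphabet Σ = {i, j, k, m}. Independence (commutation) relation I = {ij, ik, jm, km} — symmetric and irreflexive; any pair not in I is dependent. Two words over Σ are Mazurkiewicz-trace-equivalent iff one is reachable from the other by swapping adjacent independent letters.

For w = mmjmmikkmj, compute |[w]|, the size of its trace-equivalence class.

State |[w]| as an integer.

0(m) covers ∅
1(m) covers 0:m
2(j) covers ∅
3(m) covers 1:m
4(m) covers 3:m
5(i) covers 4:m
6(k) covers 2:j
7(k) covers 6:k
8(m) covers 5:i
9(j) covers 7:k
floor of heap: 0:m, 2:j
completions by unplaced set U, small U first (add the entries for U minus each lowest piece of U):
  |U|=1: {8}:1  {9}:1
  |U|=2: {5,8}:1  {7,9}:1  {8,9}:2
  |U|=3: {4,5,8}:1  {5,8,9}:3  {6,7,9}:1  {7,8,9}:3
  |U|=4: {2,6,7,9}:1  {3,4,5,8}:1  {4,5,8,9}:4  {5,7,8,9}:6  {6,7,8,9}:4
  |U|=5: {1,3,4,5,8}:1  {2,6,7,8,9}:5  {3,4,5,8,9}:5  {4,5,7,8,9}:10  {5,6,7,8,9}:10
  |U|=6: {0,1,3,4,5,8}:1  {1,3,4,5,8,9}:6  {2,5,6,7,8,9}:15  {3,4,5,7,8,9}:15  {4,5,6,7,8,9}:20
  |U|=7: {0,1,3,4,5,8,9}:7  {1,3,4,5,7,8,9}:21  {2,4,5,6,7,8,9}:35  {3,4,5,6,7,8,9}:35
  |U|=8: {0,1,3,4,5,7,8,9}:28  {1,3,4,5,6,7,8,9}:56  {2,3,4,5,6,7,8,9}:70
  start at 0(m): 126
  start at 2(j): 84
sum over floor = 210

210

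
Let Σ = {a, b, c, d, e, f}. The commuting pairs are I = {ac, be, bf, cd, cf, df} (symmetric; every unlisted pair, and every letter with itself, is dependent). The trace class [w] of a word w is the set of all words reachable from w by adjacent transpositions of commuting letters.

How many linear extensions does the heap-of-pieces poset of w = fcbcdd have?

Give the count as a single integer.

drop 0:f onto floor
drop 1:c onto floor
drop 2:b onto {1:c}
drop 3:c onto {2:b}
drop 4:d onto {2:b}
drop 5:d onto {4:d}
ground layer = {0:f, 1:c}
drop-orders for the pieces not yet dropped (sum over which currently-grounded one goes next):
  1 to go: {0} 1  {3} 1  {5} 1
  2 to go: {0,3} 2  {0,5} 2  {3,5} 2  {4,5} 1
  3 to go: {0,3,5} 6  {0,4,5} 3  {3,4,5} 3
  4 to go: {0,3,4,5} 12  {2,3,4,5} 3
  if 0:f drops first: 3 orders
  if 1:c drops first: 15 orders
heap linearizations: 18

18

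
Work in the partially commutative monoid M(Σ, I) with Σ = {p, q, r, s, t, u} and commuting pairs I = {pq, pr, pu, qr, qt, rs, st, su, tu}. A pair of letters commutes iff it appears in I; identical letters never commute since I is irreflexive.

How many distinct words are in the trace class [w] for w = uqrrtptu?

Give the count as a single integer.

0(u) covers ∅
1(q) covers 0:u
2(r) covers 0:u
3(r) covers 2:r
4(t) covers 3:r
5(p) covers 4:t
6(t) covers 5:p
7(u) covers 1:q, 3:r
floor of heap: 0:u
completions by unplaced set U, small U first (add the entries for U minus each lowest piece of U):
  |U|=1: {6}:1  {7}:1
  |U|=2: {1,7}:1  {5,6}:1  {6,7}:2
  |U|=3: {1,6,7}:3  {4,5,6}:1  {5,6,7}:3
  |U|=4: {1,5,6,7}:6  {4,5,6,7}:4
  |U|=5: {1,4,5,6,7}:10  {3,4,5,6,7}:4
  |U|=6: {1,3,4,5,6,7}:14  {2,3,4,5,6,7}:4
  start at 0(u): 18

18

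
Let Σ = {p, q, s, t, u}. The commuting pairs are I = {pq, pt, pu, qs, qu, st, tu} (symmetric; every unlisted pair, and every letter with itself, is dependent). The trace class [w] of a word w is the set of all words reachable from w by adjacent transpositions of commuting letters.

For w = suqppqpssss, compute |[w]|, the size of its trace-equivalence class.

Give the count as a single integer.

220

#0=s has no predecessor
#1=u depends on [0:s]
#2=q has no predecessor
#3=p depends on [0:s]
#4=p depends on [3:p]
#5=q depends on [2:q]
#6=p depends on [4:p]
#7=s depends on [1:u, 6:p]
#8=s depends on [7:s]
#9=s depends on [8:s]
#10=s depends on [9:s]
sources: [0:s, 2:q]
N(rest) = Σ N(rest − s) over sources s of rest; N(one piece) = 1:
  size 1 → [5]=1  [10]=1
  size 2 → [2,5]=1  [5,10]=2  [9,10]=1
  size 3 → [2,5,10]=3  [5,9,10]=3  [8,9,10]=1
  size 4 → [2,5,9,10]=6  [5,8,9,10]=4  [7,8,9,10]=1
  size 5 → [1,7,8,9,10]=1  [2,5,8,9,10]=10  [5,7,8,9,10]=5  [6,7,8,9,10]=1
  size 6 → [1,5,7,8,9,10]=6  [1,6,7,8,9,10]=2  [2,5,7,8,9,10]=15  [4,6,7,8,9,10]=1  [5,6,7,8,9,10]=6
  size 7 → [1,2,5,7,8,9,10]=21  [1,4,6,7,8,9,10]=3  [1,5,6,7,8,9,10]=14  [2,5,6,7,8,9,10]=21  [3,4,6,7,8,9,10]=1  [4,5,6,7,8,9,10]=7
  size 8 → [1,2,5,6,7,8,9,10]=56  [1,3,4,6,7,8,9,10]=4  [1,4,5,6,7,8,9,10]=24  [2,4,5,6,7,8,9,10]=28  [3,4,5,6,7,8,9,10]=8
  size 9 → [0,1,3,4,6,7,8,9,10]=4  [1,2,4,5,6,7,8,9,10]=108  [1,3,4,5,6,7,8,9,10]=36  [2,3,4,5,6,7,8,9,10]=36
  first=0(s) contributes 180
  first=2(q) contributes 40
|[w]| = 220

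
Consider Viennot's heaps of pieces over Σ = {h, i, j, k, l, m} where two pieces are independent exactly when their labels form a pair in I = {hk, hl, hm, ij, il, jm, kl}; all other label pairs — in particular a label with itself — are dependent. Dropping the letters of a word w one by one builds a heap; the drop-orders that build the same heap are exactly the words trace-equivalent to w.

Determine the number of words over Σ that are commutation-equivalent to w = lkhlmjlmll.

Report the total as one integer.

piece 0:l — minimal
piece 1:k — minimal
piece 2:h — minimal
piece 3:l rests on {0:l}
piece 4:m rests on {1:k, 3:l}
piece 5:j rests on {1:k, 2:h, 3:l}
piece 6:l rests on {4:m, 5:j}
piece 7:m rests on {6:l}
piece 8:l rests on {7:m}
piece 9:l rests on {8:l}
minimal pieces: {0:l, 1:k, 2:h}
ways to finish when only these pieces remain (= sum over removing one remaining piece with nothing left below it):
  1 left: {9}→1
  2 left: {8,9}→1
  3 left: {7,8,9}→1
  4 left: {6,7,8,9}→1
  5 left: {4,6,7,8,9}→1  {5,6,7,8,9}→1
  6 left: {2,5,6,7,8,9}→1  {4,5,6,7,8,9}→2
  7 left: {1,4,5,6,7,8,9}→2  {2,4,5,6,7,8,9}→3  {3,4,5,6,7,8,9}→2
  8 left: {0,3,4,5,6,7,8,9}→2  {1,2,4,5,6,7,8,9}→5  {1,3,4,5,6,7,8,9}→4  {2,3,4,5,6,7,8,9}→5
  placing 0:l first → 14 extensions
  placing 1:k first → 7 extensions
  placing 2:h first → 6 extensions
total linear extensions = 27

27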